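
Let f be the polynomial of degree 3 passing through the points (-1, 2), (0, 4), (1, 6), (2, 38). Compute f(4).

312

Forward differences of the values at x = -1, 0, 1, 2:
  f  : 2  4  6  38
  Δ  : 2  2  32
  Δ^2: 0  30
  Δ^3: 30
The third differences are constant, confirming degree 3.
Interpolating (Newton forward form) and evaluating at x = 4 gives f(4) = 312.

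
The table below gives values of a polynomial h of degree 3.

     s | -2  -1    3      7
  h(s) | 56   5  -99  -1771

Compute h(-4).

440

Using the Lagrange interpolation formula with nodes -2, -1, 3, 7:
  L_0(s) = (s + 1)(s - 3)(s - 7) / -45
  L_1(s) = (s + 2)(s - 3)(s - 7) / 32
  L_2(s) = (s + 2)(s + 1)(s - 7) / -80
  L_3(s) = (s + 2)(s + 1)(s - 3) / 288
Then h(s) = 56·L_0(s) + 5·L_1(s) - 99·L_2(s) - 1771·L_3(s).
Expanding and collecting terms gives h(s) = -6s^3 + 5s^2 + 6s.
Evaluating at s = -4: h(-4) = 440.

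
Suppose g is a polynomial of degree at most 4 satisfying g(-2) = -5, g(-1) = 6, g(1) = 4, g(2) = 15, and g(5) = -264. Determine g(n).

g(n) = -n^4 + 2n^3 + 5n^2 - 3n + 1

Write g(n) = an^4 + bn^3 + cn^2 + dn + e. Substituting each data point gives a linear system:
  16a - 8b + 4c - 2d + e = -5
  a - b + c - d + e = 6
  a + b + c + d + e = 4
  16a + 8b + 4c + 2d + e = 15
  625a + 125b + 25c + 5d + e = -264
Solving the system yields a = -1, b = 2, c = 5, d = -3, e = 1.
So g(n) = -n^4 + 2n^3 + 5n^2 - 3n + 1.
Check: g(2) = 15. ✓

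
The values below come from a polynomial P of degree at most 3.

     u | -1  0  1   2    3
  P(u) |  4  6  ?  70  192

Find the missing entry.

The 4 known points determine the degree-3 polynomial uniquely.
Write P(u) = au^3 + bu^2 + cu + d. Substituting each data point gives a linear system:
  -a + b - c + d = 4
  d = 6
  8a + 4b + 2c + d = 70
  27a + 9b + 3c + d = 192
Solving the system yields a = 5, b = 5, c = 2, d = 6.
So P(u) = 5u^3 + 5u^2 + 2u + 6.
Then P(1) = 18.

18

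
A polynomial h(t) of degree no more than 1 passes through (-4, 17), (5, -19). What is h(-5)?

Write h(t) = at + b. Substituting each data point gives a linear system:
  -4a + b = 17
  5a + b = -19
Solving the system yields a = -4, b = 1.
So h(t) = -4t + 1.
Then h(-5) = 21.

21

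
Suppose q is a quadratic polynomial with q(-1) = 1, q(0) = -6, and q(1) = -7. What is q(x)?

Using the Lagrange interpolation formula with nodes -1, 0, 1:
  L_0(x) = x(x - 1) / 2
  L_1(x) = (x + 1)(x - 1) / -1
  L_2(x) = (x + 1)x / 2
Then q(x) = 1·L_0(x) - 6·L_1(x) - 7·L_2(x).
Expanding and collecting terms gives q(x) = 3x^2 - 4x - 6.
Check: q(-1) = 1. ✓

q(x) = 3x^2 - 4x - 6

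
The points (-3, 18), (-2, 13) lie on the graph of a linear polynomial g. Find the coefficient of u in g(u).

-5

Write g(u) = au + b. Substituting each data point gives a linear system:
  -3a + b = 18
  -2a + b = 13
Solving the system yields a = -5, b = 3.
So g(u) = -5u + 3.
The leading coefficient is -5.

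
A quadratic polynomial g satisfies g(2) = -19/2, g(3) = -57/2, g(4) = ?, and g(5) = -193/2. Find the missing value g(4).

On equispaced nodes a degree-2 polynomial has vanishing third forward difference, so
  - g(2) + 3·g(3) - 3·g(4) + g(5) = 0.
Substituting the known values and solving for g(4):
  -3·g(4) = 345/2
  g(4) = -115/2.

-115/2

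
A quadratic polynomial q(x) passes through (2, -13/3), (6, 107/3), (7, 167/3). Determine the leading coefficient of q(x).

Write q(x) = ax^2 + bx + c. Substituting each data point gives a linear system:
  4a + 2b + c = -13/3
  36a + 6b + c = 107/3
  49a + 7b + c = 167/3
Solving the system yields a = 2, b = -6, c = -1/3.
So q(x) = 2x^2 - 6x - 1/3.
The leading coefficient is 2.

2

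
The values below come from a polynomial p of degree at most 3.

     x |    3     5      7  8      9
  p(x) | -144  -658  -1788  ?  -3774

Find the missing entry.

The 4 known points determine the degree-3 polynomial uniquely.
Write p(x) = ax^3 + bx^2 + cx + d. Substituting each data point gives a linear system:
  27a + 9b + 3c + d = -144
  125a + 25b + 5c + d = -658
  343a + 49b + 7c + d = -1788
  729a + 81b + 9c + d = -3774
Solving the system yields a = -5, b = -2, c = 4, d = -3.
So p(x) = -5x³ - 2x² + 4x - 3.
Then p(8) = -2659.

-2659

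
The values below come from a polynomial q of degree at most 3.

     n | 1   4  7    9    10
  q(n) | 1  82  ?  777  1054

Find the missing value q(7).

The 4 known points determine the degree-3 polynomial uniquely.
Write q(n) = an^3 + bn^2 + cn + d. Substituting each data point gives a linear system:
  a + b + c + d = 1
  64a + 16b + 4c + d = 82
  729a + 81b + 9c + d = 777
  1000a + 100b + 10c + d = 1054
Solving the system yields a = 1, b = 0, c = 6, d = -6.
So q(n) = n^3 + 6n - 6.
Then q(7) = 379.

379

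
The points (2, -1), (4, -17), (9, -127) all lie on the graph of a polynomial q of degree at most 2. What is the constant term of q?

-1

Write q(s) = as^2 + bs + c. Substituting each data point gives a linear system:
  4a + 2b + c = -1
  16a + 4b + c = -17
  81a + 9b + c = -127
Solving the system yields a = -2, b = 4, c = -1.
So q(s) = -2s^2 + 4s - 1.
The constant term is -1.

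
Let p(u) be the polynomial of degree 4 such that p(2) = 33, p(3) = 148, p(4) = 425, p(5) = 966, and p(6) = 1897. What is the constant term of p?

1

Write p(u) = au^4 + bu^3 + cu^2 + du + e. Substituting each data point gives a linear system:
  16a + 8b + 4c + 2d + e = 33
  81a + 27b + 9c + 3d + e = 148
  256a + 64b + 16c + 4d + e = 425
  625a + 125b + 25c + 5d + e = 966
  1296a + 216b + 36c + 6d + e = 1897
Solving the system yields a = 1, b = 3, c = -1, d = -2, e = 1.
So p(u) = u^4 + 3u^3 - u^2 - 2u + 1.
The constant term is 1.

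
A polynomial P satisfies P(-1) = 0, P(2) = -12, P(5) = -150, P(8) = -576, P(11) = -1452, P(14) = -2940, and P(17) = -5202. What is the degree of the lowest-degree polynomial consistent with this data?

Forward differences of the values at x = -1, 2, 5, 8, 11, 14, 17:
  P  : 0  -12  -150  -576  -1452  -2940  -5202
  Δ  : -12  -138  -426  -876  -1488  -2262
  Δ^2: -126  -288  -450  -612  -774
  Δ^3: -162  -162  -162  -162
  Δ^4: 0  0  0
  Δ^5: 0  0
  Δ^6: 0
The third differences are constant (-162) and nonzero, while all higher differences vanish, so the minimal degree is 3.

3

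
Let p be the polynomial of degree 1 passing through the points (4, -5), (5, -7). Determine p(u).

p(u) = -2u + 3

Using the Lagrange interpolation formula with nodes 4, 5:
  L_0(u) = (u - 5) / -1
  L_1(u) = (u - 4) / 1
Then p(u) = -5·L_0(u) - 7·L_1(u).
Expanding and collecting terms gives p(u) = -2u + 3.
Check: p(5) = -7. ✓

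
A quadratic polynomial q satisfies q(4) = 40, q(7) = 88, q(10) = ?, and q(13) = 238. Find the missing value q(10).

The 3 known points determine the degree-2 polynomial uniquely.
Write q(x) = ax^2 + bx + c. Substituting each data point gives a linear system:
  16a + 4b + c = 40
  49a + 7b + c = 88
  169a + 13b + c = 238
Solving the system yields a = 1, b = 5, c = 4.
So q(x) = x² + 5x + 4.
Then q(10) = 154.

154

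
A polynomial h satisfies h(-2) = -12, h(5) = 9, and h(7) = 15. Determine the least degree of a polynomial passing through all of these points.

1

Divided differences on the nodes -2, 5, 7:
  order 0: -12  9  15
  order 1: 3  3
  order 2: 0
The order-1 divided differences are all 3 (nonzero) and every higher order vanishes, so the data lies on a polynomial of degree exactly 1.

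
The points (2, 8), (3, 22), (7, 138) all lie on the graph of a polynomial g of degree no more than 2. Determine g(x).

Using the Lagrange interpolation formula with nodes 2, 3, 7:
  L_0(x) = (x - 3)(x - 7) / 5
  L_1(x) = (x - 2)(x - 7) / -4
  L_2(x) = (x - 2)(x - 3) / 20
Then g(x) = 8·L_0(x) + 22·L_1(x) + 138·L_2(x).
Expanding and collecting terms gives g(x) = 3x² - x - 2.
Check: g(3) = 22. ✓

g(x) = 3x^2 - x - 2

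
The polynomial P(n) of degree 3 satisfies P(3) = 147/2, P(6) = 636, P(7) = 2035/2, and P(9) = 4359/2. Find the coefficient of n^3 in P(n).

3

Write P(n) = an^3 + bn^2 + cn + d. Substituting each data point gives a linear system:
  27a + 9b + 3c + d = 147/2
  216a + 36b + 6c + d = 636
  343a + 49b + 7c + d = 2035/2
  729a + 81b + 9c + d = 4359/2
Solving the system yields a = 3, b = 1/2, c = -6, d = 6.
So P(n) = 3n^3 + (1/2)n^2 - 6n + 6.
The leading coefficient is 3.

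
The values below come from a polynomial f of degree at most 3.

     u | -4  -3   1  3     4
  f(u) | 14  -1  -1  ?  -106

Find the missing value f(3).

-49

The 4 known points determine the degree-3 polynomial uniquely.
Write f(u) = au^3 + bu^2 + cu + d. Substituting each data point gives a linear system:
  -64a + 16b - 4c + d = 14
  -27a + 9b - 3c + d = -1
  a + b + c + d = -1
  64a + 16b + 4c + d = -106
Solving the system yields a = -1, b = -3, c = 1, d = 2.
So f(u) = -u^3 - 3u^2 + u + 2.
Then f(3) = -49.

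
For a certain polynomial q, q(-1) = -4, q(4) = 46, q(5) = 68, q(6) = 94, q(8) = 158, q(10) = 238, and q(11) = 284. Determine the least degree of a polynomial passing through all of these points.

Divided differences on the nodes -1, 4, 5, 6, 8, 10, 11:
  order 0: -4  46  68  94  158  238  284
  order 1: 10  22  26  32  40  46
  order 2: 2  2  2  2  2
  order 3: 0  0  0  0
  order 4: 0  0  0
  order 5: 0  0
  order 6: 0
The order-2 divided differences are all 2 (nonzero) and every higher order vanishes, so the data lies on a polynomial of degree exactly 2.

2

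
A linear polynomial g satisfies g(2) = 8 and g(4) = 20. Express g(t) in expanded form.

g(t) = 6t - 4

Using the Lagrange interpolation formula with nodes 2, 4:
  L_0(t) = (t - 4) / -2
  L_1(t) = (t - 2) / 2
Then g(t) = 8·L_0(t) + 20·L_1(t).
Expanding and collecting terms gives g(t) = 6t - 4.
Check: g(2) = 8. ✓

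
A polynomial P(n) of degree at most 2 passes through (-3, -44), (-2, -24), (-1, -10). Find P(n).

Write P(n) = an^2 + bn + c. Substituting each data point gives a linear system:
  9a - 3b + c = -44
  4a - 2b + c = -24
  a - b + c = -10
Solving the system yields a = -3, b = 5, c = -2.
So P(n) = -3n^2 + 5n - 2.
Check: P(-3) = -44. ✓

P(n) = -3n^2 + 5n - 2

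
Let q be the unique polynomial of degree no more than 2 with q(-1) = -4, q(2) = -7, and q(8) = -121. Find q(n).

q(n) = -2n^2 + n - 1

Write q(n) = an^2 + bn + c. Substituting each data point gives a linear system:
  a - b + c = -4
  4a + 2b + c = -7
  64a + 8b + c = -121
Solving the system yields a = -2, b = 1, c = -1.
So q(n) = -2n^2 + n - 1.
Check: q(8) = -121. ✓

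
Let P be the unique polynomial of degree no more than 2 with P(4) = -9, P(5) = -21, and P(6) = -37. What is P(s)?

Using the Lagrange interpolation formula with nodes 4, 5, 6:
  L_0(s) = (s - 5)(s - 6) / 2
  L_1(s) = (s - 4)(s - 6) / -1
  L_2(s) = (s - 4)(s - 5) / 2
Then P(s) = -9·L_0(s) - 21·L_1(s) - 37·L_2(s).
Expanding and collecting terms gives P(s) = -2s^2 + 6s - 1.
Check: P(6) = -37. ✓

P(s) = -2s^2 + 6s - 1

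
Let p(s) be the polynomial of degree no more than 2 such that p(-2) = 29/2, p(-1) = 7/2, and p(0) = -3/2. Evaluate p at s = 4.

Forward differences of the values at s = -2, -1, 0:
  p  : 29/2  7/2  -3/2
  Δ  : -11  -5
  Δ^2: 6
The second differences are constant, confirming degree 2.
Interpolating (Newton forward form) and evaluating at s = 4 gives p(4) = 77/2.

77/2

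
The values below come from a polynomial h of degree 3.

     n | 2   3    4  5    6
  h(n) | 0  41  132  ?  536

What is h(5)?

291

On equispaced nodes a degree-3 polynomial has vanishing fourth forward difference, so
  h(2) - 4·h(3) + 6·h(4) - 4·h(5) + h(6) = 0.
Substituting the known values and solving for h(5):
  -4·h(5) = -1164
  h(5) = 291.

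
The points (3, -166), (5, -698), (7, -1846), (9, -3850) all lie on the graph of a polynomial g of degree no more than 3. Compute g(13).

Using the Lagrange interpolation formula with nodes 3, 5, 7, 9:
  L_0(n) = (n - 5)(n - 7)(n - 9) / -48
  L_1(n) = (n - 3)(n - 7)(n - 9) / 16
  L_2(n) = (n - 3)(n - 5)(n - 9) / -16
  L_3(n) = (n - 3)(n - 5)(n - 7) / 48
Then g(n) = -166·L_0(n) - 698·L_1(n) - 1846·L_2(n) - 3850·L_3(n).
Expanding and collecting terms gives g(n) = -5n^3 - 2n^2 - 5n + 2.
Evaluating at n = 13: g(13) = -11386.

-11386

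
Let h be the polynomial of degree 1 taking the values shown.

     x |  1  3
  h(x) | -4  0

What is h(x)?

h(x) = 2x - 6

Using the Lagrange interpolation formula with nodes 1, 3:
  L_0(x) = (x - 3) / -2
  L_1(x) = (x - 1) / 2
Then h(x) = -4·L_0(x) + 0·L_1(x).
Expanding and collecting terms gives h(x) = 2x - 6.
Check: h(3) = 0. ✓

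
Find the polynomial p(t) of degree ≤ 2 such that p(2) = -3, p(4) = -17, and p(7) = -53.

Write p(t) = at^2 + bt + c. Substituting each data point gives a linear system:
  4a + 2b + c = -3
  16a + 4b + c = -17
  49a + 7b + c = -53
Solving the system yields a = -1, b = -1, c = 3.
So p(t) = -t² - t + 3.
Check: p(7) = -53. ✓

p(t) = -t^2 - t + 3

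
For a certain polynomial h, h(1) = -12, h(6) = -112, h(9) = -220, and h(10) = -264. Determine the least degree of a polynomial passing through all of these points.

2

Divided differences on the nodes 1, 6, 9, 10:
  order 0: -12  -112  -220  -264
  order 1: -20  -36  -44
  order 2: -2  -2
  order 3: 0
The order-2 divided differences are all -2 (nonzero) and every higher order vanishes, so the data lies on a polynomial of degree exactly 2.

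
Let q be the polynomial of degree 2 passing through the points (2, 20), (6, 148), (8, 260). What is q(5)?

104

Using the Lagrange interpolation formula with nodes 2, 6, 8:
  L_0(n) = (n - 6)(n - 8) / 24
  L_1(n) = (n - 2)(n - 8) / -8
  L_2(n) = (n - 2)(n - 6) / 12
Then q(n) = 20·L_0(n) + 148·L_1(n) + 260·L_2(n).
Expanding and collecting terms gives q(n) = 4n² + 4.
Evaluating at n = 5: q(5) = 104.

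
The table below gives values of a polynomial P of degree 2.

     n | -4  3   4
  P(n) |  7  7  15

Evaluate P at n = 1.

-3

Using the Lagrange interpolation formula with nodes -4, 3, 4:
  L_0(n) = (n - 3)(n - 4) / 56
  L_1(n) = (n + 4)(n - 4) / -7
  L_2(n) = (n + 4)(n - 3) / 8
Then P(n) = 7·L_0(n) + 7·L_1(n) + 15·L_2(n).
Expanding and collecting terms gives P(n) = n² + n - 5.
Evaluating at n = 1: P(1) = -3.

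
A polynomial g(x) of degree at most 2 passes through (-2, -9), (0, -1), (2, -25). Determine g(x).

Using the Lagrange interpolation formula with nodes -2, 0, 2:
  L_0(x) = x(x - 2) / 8
  L_1(x) = (x + 2)(x - 2) / -4
  L_2(x) = (x + 2)x / 8
Then g(x) = -9·L_0(x) - 1·L_1(x) - 25·L_2(x).
Expanding and collecting terms gives g(x) = -4x^2 - 4x - 1.
Check: g(0) = -1. ✓

g(x) = -4x^2 - 4x - 1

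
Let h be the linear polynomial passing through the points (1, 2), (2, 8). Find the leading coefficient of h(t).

6

Write h(t) = at + b. Substituting each data point gives a linear system:
  a + b = 2
  2a + b = 8
Solving the system yields a = 6, b = -4.
So h(t) = 6t - 4.
The leading coefficient is 6.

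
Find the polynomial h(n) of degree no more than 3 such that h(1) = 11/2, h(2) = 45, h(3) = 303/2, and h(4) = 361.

Using the Lagrange interpolation formula with nodes 1, 2, 3, 4:
  L_0(n) = (n - 2)(n - 3)(n - 4) / -6
  L_1(n) = (n - 1)(n - 3)(n - 4) / 2
  L_2(n) = (n - 1)(n - 2)(n - 4) / -2
  L_3(n) = (n - 1)(n - 2)(n - 3) / 6
Then h(n) = 11/2·L_0(n) + 45·L_1(n) + 303/2·L_2(n) + 361·L_3(n).
Expanding and collecting terms gives h(n) = 6n^3 - (5/2)n^2 + 5n - 3.
Check: h(4) = 361. ✓

h(n) = 6n^3 - (5/2)n^2 + 5n - 3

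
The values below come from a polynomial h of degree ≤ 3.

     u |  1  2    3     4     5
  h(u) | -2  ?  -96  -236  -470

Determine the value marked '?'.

On equispaced nodes a degree-3 polynomial has vanishing fourth forward difference, so
  h(1) - 4·h(2) + 6·h(3) - 4·h(4) + h(5) = 0.
Substituting the known values and solving for h(2):
  -4·h(2) = 104
  h(2) = -26.

-26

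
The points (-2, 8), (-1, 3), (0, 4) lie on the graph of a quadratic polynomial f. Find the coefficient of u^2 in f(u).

Write f(u) = au^2 + bu + c. Substituting each data point gives a linear system:
  4a - 2b + c = 8
  a - b + c = 3
  c = 4
Solving the system yields a = 3, b = 4, c = 4.
So f(u) = 3u^2 + 4u + 4.
The leading coefficient is 3.

3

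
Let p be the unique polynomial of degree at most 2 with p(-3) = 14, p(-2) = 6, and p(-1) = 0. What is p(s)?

p(s) = s^2 - 3s - 4

Write p(s) = as^2 + bs + c. Substituting each data point gives a linear system:
  9a - 3b + c = 14
  4a - 2b + c = 6
  a - b + c = 0
Solving the system yields a = 1, b = -3, c = -4.
So p(s) = s^2 - 3s - 4.
Check: p(-1) = 0. ✓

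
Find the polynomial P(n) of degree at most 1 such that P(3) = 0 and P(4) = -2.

P(n) = -2n + 6

Using the Lagrange interpolation formula with nodes 3, 4:
  L_0(n) = (n - 4) / -1
  L_1(n) = (n - 3) / 1
Then P(n) = 0·L_0(n) - 2·L_1(n).
Expanding and collecting terms gives P(n) = -2n + 6.
Check: P(4) = -2. ✓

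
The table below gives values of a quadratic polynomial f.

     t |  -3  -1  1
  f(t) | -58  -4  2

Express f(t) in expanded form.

f(t) = -6t^2 + 3t + 5

Write f(t) = at^2 + bt + c. Substituting each data point gives a linear system:
  9a - 3b + c = -58
  a - b + c = -4
  a + b + c = 2
Solving the system yields a = -6, b = 3, c = 5.
So f(t) = -6t^2 + 3t + 5.
Check: f(-1) = -4. ✓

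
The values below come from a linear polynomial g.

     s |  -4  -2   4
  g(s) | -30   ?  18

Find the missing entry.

-18

The 2 known points determine the degree-1 polynomial uniquely.
Write g(s) = as + b. Substituting each data point gives a linear system:
  -4a + b = -30
  4a + b = 18
Solving the system yields a = 6, b = -6.
So g(s) = 6s - 6.
Then g(-2) = -18.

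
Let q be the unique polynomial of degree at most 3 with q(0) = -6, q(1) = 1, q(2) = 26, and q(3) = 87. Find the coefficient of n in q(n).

4

Write q(n) = an^3 + bn^2 + cn + d. Substituting each data point gives a linear system:
  d = -6
  a + b + c + d = 1
  8a + 4b + 2c + d = 26
  27a + 9b + 3c + d = 87
Solving the system yields a = 3, b = 0, c = 4, d = -6.
So q(n) = 3n^3 + 4n - 6.
The coefficient of n is 4.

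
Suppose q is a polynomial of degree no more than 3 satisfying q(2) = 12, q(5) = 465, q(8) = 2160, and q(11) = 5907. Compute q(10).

4380

Write q(u) = au^3 + bu^2 + cu + d. Substituting each data point gives a linear system:
  8a + 4b + 2c + d = 12
  125a + 25b + 5c + d = 465
  512a + 64b + 8c + d = 2160
  1331a + 121b + 11c + d = 5907
Solving the system yields a = 5, b = -6, c = -2, d = 0.
So q(u) = 5u³ - 6u² - 2u.
Then q(10) = 4380.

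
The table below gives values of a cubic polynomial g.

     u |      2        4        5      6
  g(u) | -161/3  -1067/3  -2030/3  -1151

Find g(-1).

-2/3

Using the Lagrange interpolation formula with nodes 2, 4, 5, 6:
  L_0(u) = (u - 4)(u - 5)(u - 6) / -24
  L_1(u) = (u - 2)(u - 5)(u - 6) / 4
  L_2(u) = (u - 2)(u - 4)(u - 6) / -3
  L_3(u) = (u - 2)(u - 4)(u - 5) / 8
Then g(u) = -161/3·L_0(u) - 1067/3·L_1(u) - 2030/3·L_2(u) - 1151·L_3(u).
Expanding and collecting terms gives g(u) = -5u³ - (5/3)u² - u - 5.
Evaluating at u = -1: g(-1) = -2/3.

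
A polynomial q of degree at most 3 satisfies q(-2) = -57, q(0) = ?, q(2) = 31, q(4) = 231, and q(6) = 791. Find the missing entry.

-1

The 4 known points determine the degree-3 polynomial uniquely.
Write q(s) = as^3 + bs^2 + cs + d. Substituting each data point gives a linear system:
  -8a + 4b - 2c + d = -57
  8a + 4b + 2c + d = 31
  64a + 16b + 4c + d = 231
  216a + 36b + 6c + d = 791
Solving the system yields a = 4, b = -3, c = 6, d = -1.
So q(s) = 4s^3 - 3s^2 + 6s - 1.
Then q(0) = -1.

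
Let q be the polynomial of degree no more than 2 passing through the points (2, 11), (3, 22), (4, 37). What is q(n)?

Using the Lagrange interpolation formula with nodes 2, 3, 4:
  L_0(n) = (n - 3)(n - 4) / 2
  L_1(n) = (n - 2)(n - 4) / -1
  L_2(n) = (n - 2)(n - 3) / 2
Then q(n) = 11·L_0(n) + 22·L_1(n) + 37·L_2(n).
Expanding and collecting terms gives q(n) = 2n^2 + n + 1.
Check: q(4) = 37. ✓

q(n) = 2n^2 + n + 1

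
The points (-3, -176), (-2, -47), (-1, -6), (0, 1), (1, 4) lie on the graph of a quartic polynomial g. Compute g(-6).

-1991

Using the Lagrange interpolation formula with nodes -3, -2, -1, 0, 1:
  L_0(x) = (x + 2)(x + 1)x(x - 1) / 24
  L_1(x) = (x + 3)(x + 1)x(x - 1) / -6
  L_2(x) = (x + 3)(x + 2)x(x - 1) / 4
  L_3(x) = (x + 3)(x + 2)(x + 1)(x - 1) / -6
  L_4(x) = (x + 3)(x + 2)(x + 1)x / 24
Then g(x) = -176·L_0(x) - 47·L_1(x) - 6·L_2(x) + 1·L_3(x) + 4·L_4(x).
Expanding and collecting terms gives g(x) = -x^4 + 3x^3 - x^2 + 2x + 1.
Evaluating at x = -6: g(-6) = -1991.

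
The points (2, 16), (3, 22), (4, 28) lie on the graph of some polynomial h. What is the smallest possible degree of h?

1

Forward differences of the values at n = 2, 3, 4:
  h  : 16  22  28
  Δ  : 6  6
  Δ^2: 0
The first differences are constant (6) and nonzero, while all higher differences vanish, so the minimal degree is 1.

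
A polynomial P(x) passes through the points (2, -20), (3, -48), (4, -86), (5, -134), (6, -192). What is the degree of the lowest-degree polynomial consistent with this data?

2

Forward differences of the values at x = 2, 3, 4, 5, 6:
  P  : -20  -48  -86  -134  -192
  Δ  : -28  -38  -48  -58
  Δ^2: -10  -10  -10
  Δ^3: 0  0
  Δ^4: 0
The second differences are constant (-10) and nonzero, while all higher differences vanish, so the minimal degree is 2.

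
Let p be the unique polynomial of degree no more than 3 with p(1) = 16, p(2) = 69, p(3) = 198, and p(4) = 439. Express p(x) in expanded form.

Write p(x) = ax^3 + bx^2 + cx + d. Substituting each data point gives a linear system:
  a + b + c + d = 16
  8a + 4b + 2c + d = 69
  27a + 9b + 3c + d = 198
  64a + 16b + 4c + d = 439
Solving the system yields a = 6, b = 2, c = 5, d = 3.
So p(x) = 6x^3 + 2x^2 + 5x + 3.
Check: p(2) = 69. ✓

p(x) = 6x^3 + 2x^2 + 5x + 3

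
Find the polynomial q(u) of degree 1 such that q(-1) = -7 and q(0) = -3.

q(u) = 4u - 3

Write q(u) = au + b. Substituting each data point gives a linear system:
  -a + b = -7
  b = -3
Solving the system yields a = 4, b = -3.
So q(u) = 4u - 3.
Check: q(-1) = -7. ✓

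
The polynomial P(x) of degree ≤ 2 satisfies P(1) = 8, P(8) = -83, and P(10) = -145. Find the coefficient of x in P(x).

5

Write P(x) = ax^2 + bx + c. Substituting each data point gives a linear system:
  a + b + c = 8
  64a + 8b + c = -83
  100a + 10b + c = -145
Solving the system yields a = -2, b = 5, c = 5.
So P(x) = -2x² + 5x + 5.
The coefficient of x is 5.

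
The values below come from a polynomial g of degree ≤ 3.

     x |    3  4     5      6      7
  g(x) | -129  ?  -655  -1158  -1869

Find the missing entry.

On equispaced nodes a degree-3 polynomial has vanishing fourth forward difference, so
  g(3) - 4·g(4) + 6·g(5) - 4·g(6) + g(7) = 0.
Substituting the known values and solving for g(4):
  -4·g(4) = 1296
  g(4) = -324.

-324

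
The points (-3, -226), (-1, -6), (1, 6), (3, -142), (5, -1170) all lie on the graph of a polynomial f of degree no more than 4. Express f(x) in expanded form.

f(x) = -2x^4 + x^3 - 3x^2 + 5x + 5

Write f(x) = ax^4 + bx^3 + cx^2 + dx + e. Substituting each data point gives a linear system:
  81a - 27b + 9c - 3d + e = -226
  a - b + c - d + e = -6
  a + b + c + d + e = 6
  81a + 27b + 9c + 3d + e = -142
  625a + 125b + 25c + 5d + e = -1170
Solving the system yields a = -2, b = 1, c = -3, d = 5, e = 5.
So f(x) = -2x^4 + x^3 - 3x^2 + 5x + 5.
Check: f(-3) = -226. ✓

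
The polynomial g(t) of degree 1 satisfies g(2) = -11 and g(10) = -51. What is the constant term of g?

-1

Write g(t) = at + b. Substituting each data point gives a linear system:
  2a + b = -11
  10a + b = -51
Solving the system yields a = -5, b = -1.
So g(t) = -5t - 1.
The constant term is -1.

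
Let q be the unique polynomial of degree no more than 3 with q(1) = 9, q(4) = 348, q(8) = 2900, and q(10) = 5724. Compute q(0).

Write q(t) = at^3 + bt^2 + ct + d. Substituting each data point gives a linear system:
  a + b + c + d = 9
  64a + 16b + 4c + d = 348
  512a + 64b + 8c + d = 2900
  1000a + 100b + 10c + d = 5724
Solving the system yields a = 6, b = -3, c = 2, d = 4.
So q(t) = 6t³ - 3t² + 2t + 4.
Then q(0) = 4.

4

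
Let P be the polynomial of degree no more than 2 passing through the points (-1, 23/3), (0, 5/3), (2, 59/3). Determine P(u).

Write P(u) = au^2 + bu + c. Substituting each data point gives a linear system:
  a - b + c = 23/3
  c = 5/3
  4a + 2b + c = 59/3
Solving the system yields a = 5, b = -1, c = 5/3.
So P(u) = 5u^2 - u + 5/3.
Check: P(2) = 59/3. ✓

P(u) = 5u^2 - u + 5/3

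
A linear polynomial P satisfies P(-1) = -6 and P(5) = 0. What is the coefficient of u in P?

Write P(u) = au + b. Substituting each data point gives a linear system:
  -a + b = -6
  5a + b = 0
Solving the system yields a = 1, b = -5.
So P(u) = u - 5.
The leading coefficient is 1.

1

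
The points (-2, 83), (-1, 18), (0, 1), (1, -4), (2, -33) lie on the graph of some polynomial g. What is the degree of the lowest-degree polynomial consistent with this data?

Forward differences of the values at x = -2, -1, 0, 1, 2:
  g  : 83  18  1  -4  -33
  Δ  : -65  -17  -5  -29
  Δ^2: 48  12  -24
  Δ^3: -36  -36
  Δ^4: 0
The third differences are constant (-36) and nonzero, while all higher differences vanish, so the minimal degree is 3.

3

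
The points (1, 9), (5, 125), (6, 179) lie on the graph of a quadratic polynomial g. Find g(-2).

Using the Lagrange interpolation formula with nodes 1, 5, 6:
  L_0(u) = (u - 5)(u - 6) / 20
  L_1(u) = (u - 1)(u - 6) / -4
  L_2(u) = (u - 1)(u - 5) / 5
Then g(u) = 9·L_0(u) + 125·L_1(u) + 179·L_2(u).
Expanding and collecting terms gives g(u) = 5u^2 - u + 5.
Evaluating at u = -2: g(-2) = 27.

27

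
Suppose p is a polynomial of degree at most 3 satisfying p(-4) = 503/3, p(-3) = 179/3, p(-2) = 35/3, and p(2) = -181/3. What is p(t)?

Write p(t) = at^3 + bt^2 + ct + d. Substituting each data point gives a linear system:
  -64a + 16b - 4c + d = 503/3
  -27a + 9b - 3c + d = 179/3
  -8a + 4b - 2c + d = 35/3
  8a + 4b + 2c + d = -181/3
Solving the system yields a = -4, b = -6, c = -2, d = -1/3.
So p(t) = -4t^3 - 6t^2 - 2t - 1/3.
Check: p(-3) = 179/3. ✓

p(t) = -4t^3 - 6t^2 - 2t - 1/3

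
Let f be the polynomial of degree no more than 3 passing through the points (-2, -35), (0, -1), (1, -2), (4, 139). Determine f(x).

f(x) = 3x^3 - 3x^2 - x - 1

Write f(x) = ax^3 + bx^2 + cx + d. Substituting each data point gives a linear system:
  -8a + 4b - 2c + d = -35
  d = -1
  a + b + c + d = -2
  64a + 16b + 4c + d = 139
Solving the system yields a = 3, b = -3, c = -1, d = -1.
So f(x) = 3x^3 - 3x^2 - x - 1.
Check: f(1) = -2. ✓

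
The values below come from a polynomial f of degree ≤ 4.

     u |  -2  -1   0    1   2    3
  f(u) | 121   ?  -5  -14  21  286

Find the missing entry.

The 5 known points determine the degree-4 polynomial uniquely.
Write f(u) = au^4 + bu^3 + cu^2 + du + e. Substituting each data point gives a linear system:
  16a - 8b + 4c - 2d + e = 121
  e = -5
  a + b + c + d + e = -14
  16a + 8b + 4c + 2d + e = 21
  81a + 27b + 9c + 3d + e = 286
Solving the system yields a = 6, b = -5, c = -5, d = -5, e = -5.
So f(u) = 6u⁴ - 5u³ - 5u² - 5u - 5.
Then f(-1) = 6.

6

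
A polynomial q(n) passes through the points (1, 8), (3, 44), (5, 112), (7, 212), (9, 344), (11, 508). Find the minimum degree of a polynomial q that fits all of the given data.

2

Forward differences of the values at n = 1, 3, 5, 7, 9, 11:
  q  : 8  44  112  212  344  508
  Δ  : 36  68  100  132  164
  Δ^2: 32  32  32  32
  Δ^3: 0  0  0
  Δ^4: 0  0
  Δ^5: 0
The second differences are constant (32) and nonzero, while all higher differences vanish, so the minimal degree is 2.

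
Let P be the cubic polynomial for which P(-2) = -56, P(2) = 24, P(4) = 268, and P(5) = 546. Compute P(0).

Using the Lagrange interpolation formula with nodes -2, 2, 4, 5:
  L_0(n) = (n - 2)(n - 4)(n - 5) / -168
  L_1(n) = (n + 2)(n - 4)(n - 5) / 24
  L_2(n) = (n + 2)(n - 2)(n - 5) / -12
  L_3(n) = (n + 2)(n - 2)(n - 4) / 21
Then P(n) = -56·L_0(n) + 24·L_1(n) + 268·L_2(n) + 546·L_3(n).
Expanding and collecting terms gives P(n) = 5n³ - 3n² - 4.
Evaluating at n = 0: P(0) = -4.

-4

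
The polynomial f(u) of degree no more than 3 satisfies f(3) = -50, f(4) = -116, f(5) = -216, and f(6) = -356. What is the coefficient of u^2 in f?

-5

Write f(u) = au^3 + bu^2 + cu + d. Substituting each data point gives a linear system:
  27a + 9b + 3c + d = -50
  64a + 16b + 4c + d = -116
  125a + 25b + 5c + d = -216
  216a + 36b + 6c + d = -356
Solving the system yields a = -1, b = -5, c = 6, d = 4.
So f(u) = -u³ - 5u² + 6u + 4.
The coefficient of u^2 is -5.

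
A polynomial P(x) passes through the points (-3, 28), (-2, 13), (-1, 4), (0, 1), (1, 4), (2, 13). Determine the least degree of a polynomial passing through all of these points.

Forward differences of the values at x = -3, -2, -1, 0, 1, 2:
  P  : 28  13  4  1  4  13
  Δ  : -15  -9  -3  3  9
  Δ^2: 6  6  6  6
  Δ^3: 0  0  0
  Δ^4: 0  0
  Δ^5: 0
The second differences are constant (6) and nonzero, while all higher differences vanish, so the minimal degree is 2.

2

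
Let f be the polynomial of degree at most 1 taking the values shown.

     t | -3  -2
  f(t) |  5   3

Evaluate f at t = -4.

7

Write f(t) = at + b. Substituting each data point gives a linear system:
  -3a + b = 5
  -2a + b = 3
Solving the system yields a = -2, b = -1.
So f(t) = -2t - 1.
Then f(-4) = 7.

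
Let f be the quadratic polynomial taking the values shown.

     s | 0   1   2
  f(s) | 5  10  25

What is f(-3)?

50

Write f(s) = as^2 + bs + c. Substituting each data point gives a linear system:
  c = 5
  a + b + c = 10
  4a + 2b + c = 25
Solving the system yields a = 5, b = 0, c = 5.
So f(s) = 5s^2 + 5.
Then f(-3) = 50.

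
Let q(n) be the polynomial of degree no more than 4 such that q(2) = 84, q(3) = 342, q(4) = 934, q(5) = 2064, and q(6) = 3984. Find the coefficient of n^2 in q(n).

3

Write q(n) = an^4 + bn^3 + cn^2 + dn + e. Substituting each data point gives a linear system:
  16a + 8b + 4c + 2d + e = 84
  81a + 27b + 9c + 3d + e = 342
  256a + 64b + 16c + 4d + e = 934
  625a + 125b + 25c + 5d + e = 2064
  1296a + 216b + 36c + 6d + e = 3984
Solving the system yields a = 2, b = 6, c = 3, d = -1, e = -6.
So q(n) = 2n^4 + 6n^3 + 3n^2 - n - 6.
The coefficient of n^2 is 3.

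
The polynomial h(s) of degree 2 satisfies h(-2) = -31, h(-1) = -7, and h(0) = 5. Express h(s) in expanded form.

h(s) = -6s^2 + 6s + 5

Using the Lagrange interpolation formula with nodes -2, -1, 0:
  L_0(s) = (s + 1)s / 2
  L_1(s) = (s + 2)s / -1
  L_2(s) = (s + 2)(s + 1) / 2
Then h(s) = -31·L_0(s) - 7·L_1(s) + 5·L_2(s).
Expanding and collecting terms gives h(s) = -6s^2 + 6s + 5.
Check: h(0) = 5. ✓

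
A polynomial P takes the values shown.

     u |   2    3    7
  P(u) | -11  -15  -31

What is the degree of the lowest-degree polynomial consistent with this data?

Divided differences on the nodes 2, 3, 7:
  order 0: -11  -15  -31
  order 1: -4  -4
  order 2: 0
The order-1 divided differences are all -4 (nonzero) and every higher order vanishes, so the data lies on a polynomial of degree exactly 1.

1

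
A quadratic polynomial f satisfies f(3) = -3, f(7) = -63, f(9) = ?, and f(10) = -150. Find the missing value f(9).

-117

The 3 known points determine the degree-2 polynomial uniquely.
Write f(x) = ax^2 + bx + c. Substituting each data point gives a linear system:
  9a + 3b + c = -3
  49a + 7b + c = -63
  100a + 10b + c = -150
Solving the system yields a = -2, b = 5, c = 0.
So f(x) = -2x^2 + 5x.
Then f(9) = -117.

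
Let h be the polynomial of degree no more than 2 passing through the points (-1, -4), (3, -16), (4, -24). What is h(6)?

Write h(u) = au^2 + bu + c. Substituting each data point gives a linear system:
  a - b + c = -4
  9a + 3b + c = -16
  16a + 4b + c = -24
Solving the system yields a = -1, b = -1, c = -4.
So h(u) = -u² - u - 4.
Then h(6) = -46.

-46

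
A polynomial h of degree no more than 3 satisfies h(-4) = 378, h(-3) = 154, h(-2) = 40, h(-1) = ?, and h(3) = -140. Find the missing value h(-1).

0

The 4 known points determine the degree-3 polynomial uniquely.
Write h(s) = as^3 + bs^2 + cs + d. Substituting each data point gives a linear system:
  -64a + 16b - 4c + d = 378
  -27a + 9b - 3c + d = 154
  -8a + 4b - 2c + d = 40
  27a + 9b + 3c + d = -140
Solving the system yields a = -6, b = 1, c = 5, d = -2.
So h(s) = -6s^3 + s^2 + 5s - 2.
Then h(-1) = 0.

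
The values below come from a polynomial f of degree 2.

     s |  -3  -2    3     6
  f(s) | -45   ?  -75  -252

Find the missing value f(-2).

The 3 known points determine the degree-2 polynomial uniquely.
Write f(s) = as^2 + bs + c. Substituting each data point gives a linear system:
  9a - 3b + c = -45
  9a + 3b + c = -75
  36a + 6b + c = -252
Solving the system yields a = -6, b = -5, c = -6.
So f(s) = -6s^2 - 5s - 6.
Then f(-2) = -20.

-20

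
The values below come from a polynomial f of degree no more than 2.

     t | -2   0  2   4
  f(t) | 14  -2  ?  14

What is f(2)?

-2

On equispaced nodes a degree-2 polynomial has vanishing third forward difference, so
  - f(-2) + 3·f(0) - 3·f(2) + f(4) = 0.
Substituting the known values and solving for f(2):
  -3·f(2) = 6
  f(2) = -2.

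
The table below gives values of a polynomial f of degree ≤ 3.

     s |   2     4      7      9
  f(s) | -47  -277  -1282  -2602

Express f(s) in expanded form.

f(s) = -3s^3 - 5s^2 - s - 1

Write f(s) = as^3 + bs^2 + cs + d. Substituting each data point gives a linear system:
  8a + 4b + 2c + d = -47
  64a + 16b + 4c + d = -277
  343a + 49b + 7c + d = -1282
  729a + 81b + 9c + d = -2602
Solving the system yields a = -3, b = -5, c = -1, d = -1.
So f(s) = -3s^3 - 5s^2 - s - 1.
Check: f(7) = -1282. ✓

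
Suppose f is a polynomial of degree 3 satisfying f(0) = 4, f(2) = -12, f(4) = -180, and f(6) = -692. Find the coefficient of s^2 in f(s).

5

Write f(s) = as^3 + bs^2 + cs + d. Substituting each data point gives a linear system:
  d = 4
  8a + 4b + 2c + d = -12
  64a + 16b + 4c + d = -180
  216a + 36b + 6c + d = -692
Solving the system yields a = -4, b = 5, c = -2, d = 4.
So f(s) = -4s^3 + 5s^2 - 2s + 4.
The coefficient of s^2 is 5.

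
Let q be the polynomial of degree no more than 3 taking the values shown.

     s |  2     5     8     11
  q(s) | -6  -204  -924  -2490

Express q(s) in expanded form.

q(s) = -2s^3 + s^2 + 5s - 4

Write q(s) = as^3 + bs^2 + cs + d. Substituting each data point gives a linear system:
  8a + 4b + 2c + d = -6
  125a + 25b + 5c + d = -204
  512a + 64b + 8c + d = -924
  1331a + 121b + 11c + d = -2490
Solving the system yields a = -2, b = 1, c = 5, d = -4.
So q(s) = -2s^3 + s^2 + 5s - 4.
Check: q(2) = -6. ✓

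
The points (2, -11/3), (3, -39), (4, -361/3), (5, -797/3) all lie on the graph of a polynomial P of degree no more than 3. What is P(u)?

Using the Lagrange interpolation formula with nodes 2, 3, 4, 5:
  L_0(u) = (u - 3)(u - 4)(u - 5) / -6
  L_1(u) = (u - 2)(u - 4)(u - 5) / 2
  L_2(u) = (u - 2)(u - 3)(u - 5) / -2
  L_3(u) = (u - 2)(u - 3)(u - 4) / 6
Then P(u) = -11/3·L_0(u) - 39·L_1(u) - 361/3·L_2(u) - 797/3·L_3(u).
Expanding and collecting terms gives P(u) = -3u^3 + 4u^2 + (5/3)u + 1.
Check: P(5) = -797/3. ✓

P(u) = -3u^3 + 4u^2 + (5/3)u + 1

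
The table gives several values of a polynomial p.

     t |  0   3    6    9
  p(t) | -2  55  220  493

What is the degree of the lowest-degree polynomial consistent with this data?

Forward differences of the values at t = 0, 3, 6, 9:
  p  : -2  55  220  493
  Δ  : 57  165  273
  Δ^2: 108  108
  Δ^3: 0
The second differences are constant (108) and nonzero, while all higher differences vanish, so the minimal degree is 2.

2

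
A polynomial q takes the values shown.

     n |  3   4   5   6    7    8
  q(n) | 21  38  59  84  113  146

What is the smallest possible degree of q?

Forward differences of the values at n = 3, 4, 5, 6, 7, 8:
  q  : 21  38  59  84  113  146
  Δ  : 17  21  25  29  33
  Δ^2: 4  4  4  4
  Δ^3: 0  0  0
  Δ^4: 0  0
  Δ^5: 0
The second differences are constant (4) and nonzero, while all higher differences vanish, so the minimal degree is 2.

2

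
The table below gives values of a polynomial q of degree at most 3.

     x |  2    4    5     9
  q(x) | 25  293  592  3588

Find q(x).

Using the Lagrange interpolation formula with nodes 2, 4, 5, 9:
  L_0(x) = (x - 4)(x - 5)(x - 9) / -42
  L_1(x) = (x - 2)(x - 5)(x - 9) / 10
  L_2(x) = (x - 2)(x - 4)(x - 9) / -12
  L_3(x) = (x - 2)(x - 4)(x - 5) / 140
Then q(x) = 25·L_0(x) + 293·L_1(x) + 592·L_2(x) + 3588·L_3(x).
Expanding and collecting terms gives q(x) = 5x^3 - 6x - 3.
Check: q(4) = 293. ✓

q(x) = 5x^3 - 6x - 3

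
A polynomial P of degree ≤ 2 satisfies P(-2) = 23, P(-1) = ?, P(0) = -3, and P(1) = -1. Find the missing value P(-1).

On equispaced nodes a degree-2 polynomial has vanishing third forward difference, so
  - P(-2) + 3·P(-1) - 3·P(0) + P(1) = 0.
Substituting the known values and solving for P(-1):
  3·P(-1) = 15
  P(-1) = 5.

5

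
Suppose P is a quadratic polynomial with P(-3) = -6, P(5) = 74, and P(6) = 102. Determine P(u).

P(u) = 2u^2 + 6u - 6

Write P(u) = au^2 + bu + c. Substituting each data point gives a linear system:
  9a - 3b + c = -6
  25a + 5b + c = 74
  36a + 6b + c = 102
Solving the system yields a = 2, b = 6, c = -6.
So P(u) = 2u² + 6u - 6.
Check: P(-3) = -6. ✓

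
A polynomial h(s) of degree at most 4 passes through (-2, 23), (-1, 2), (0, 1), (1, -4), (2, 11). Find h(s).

h(s) = 2s^4 - 4s^2 - 3s + 1

Write h(s) = as^4 + bs^3 + cs^2 + ds + e. Substituting each data point gives a linear system:
  16a - 8b + 4c - 2d + e = 23
  a - b + c - d + e = 2
  e = 1
  a + b + c + d + e = -4
  16a + 8b + 4c + 2d + e = 11
Solving the system yields a = 2, b = 0, c = -4, d = -3, e = 1.
So h(s) = 2s^4 - 4s^2 - 3s + 1.
Check: h(0) = 1. ✓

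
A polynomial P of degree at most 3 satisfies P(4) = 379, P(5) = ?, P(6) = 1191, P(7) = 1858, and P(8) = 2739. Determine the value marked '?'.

The 4 known points determine the degree-3 polynomial uniquely.
Write P(x) = ax^3 + bx^2 + cx + d. Substituting each data point gives a linear system:
  64a + 16b + 4c + d = 379
  216a + 36b + 6c + d = 1191
  343a + 49b + 7c + d = 1858
  512a + 64b + 8c + d = 2739
Solving the system yields a = 5, b = 2, c = 6, d = 3.
So P(x) = 5x^3 + 2x^2 + 6x + 3.
Then P(5) = 708.

708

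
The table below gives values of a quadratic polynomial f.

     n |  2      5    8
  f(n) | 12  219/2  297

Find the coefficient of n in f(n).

-5/2

Write f(n) = an^2 + bn + c. Substituting each data point gives a linear system:
  4a + 2b + c = 12
  25a + 5b + c = 219/2
  64a + 8b + c = 297
Solving the system yields a = 5, b = -5/2, c = -3.
So f(n) = 5n² - (5/2)n - 3.
The coefficient of n is -5/2.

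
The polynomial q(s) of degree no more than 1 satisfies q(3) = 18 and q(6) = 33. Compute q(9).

Write q(s) = as + b. Substituting each data point gives a linear system:
  3a + b = 18
  6a + b = 33
Solving the system yields a = 5, b = 3.
So q(s) = 5s + 3.
Then q(9) = 48.

48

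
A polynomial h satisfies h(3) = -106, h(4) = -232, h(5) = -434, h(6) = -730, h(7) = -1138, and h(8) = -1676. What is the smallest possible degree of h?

3

Forward differences of the values at u = 3, 4, 5, 6, 7, 8:
  h  : -106  -232  -434  -730  -1138  -1676
  Δ  : -126  -202  -296  -408  -538
  Δ^2: -76  -94  -112  -130
  Δ^3: -18  -18  -18
  Δ^4: 0  0
  Δ^5: 0
The third differences are constant (-18) and nonzero, while all higher differences vanish, so the minimal degree is 3.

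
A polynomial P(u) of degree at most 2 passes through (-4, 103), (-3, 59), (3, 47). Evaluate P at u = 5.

139

Using the Lagrange interpolation formula with nodes -4, -3, 3:
  L_0(u) = (u + 3)(u - 3) / 7
  L_1(u) = (u + 4)(u - 3) / -6
  L_2(u) = (u + 4)(u + 3) / 42
Then P(u) = 103·L_0(u) + 59·L_1(u) + 47·L_2(u).
Expanding and collecting terms gives P(u) = 6u² - 2u - 1.
Evaluating at u = 5: P(5) = 139.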